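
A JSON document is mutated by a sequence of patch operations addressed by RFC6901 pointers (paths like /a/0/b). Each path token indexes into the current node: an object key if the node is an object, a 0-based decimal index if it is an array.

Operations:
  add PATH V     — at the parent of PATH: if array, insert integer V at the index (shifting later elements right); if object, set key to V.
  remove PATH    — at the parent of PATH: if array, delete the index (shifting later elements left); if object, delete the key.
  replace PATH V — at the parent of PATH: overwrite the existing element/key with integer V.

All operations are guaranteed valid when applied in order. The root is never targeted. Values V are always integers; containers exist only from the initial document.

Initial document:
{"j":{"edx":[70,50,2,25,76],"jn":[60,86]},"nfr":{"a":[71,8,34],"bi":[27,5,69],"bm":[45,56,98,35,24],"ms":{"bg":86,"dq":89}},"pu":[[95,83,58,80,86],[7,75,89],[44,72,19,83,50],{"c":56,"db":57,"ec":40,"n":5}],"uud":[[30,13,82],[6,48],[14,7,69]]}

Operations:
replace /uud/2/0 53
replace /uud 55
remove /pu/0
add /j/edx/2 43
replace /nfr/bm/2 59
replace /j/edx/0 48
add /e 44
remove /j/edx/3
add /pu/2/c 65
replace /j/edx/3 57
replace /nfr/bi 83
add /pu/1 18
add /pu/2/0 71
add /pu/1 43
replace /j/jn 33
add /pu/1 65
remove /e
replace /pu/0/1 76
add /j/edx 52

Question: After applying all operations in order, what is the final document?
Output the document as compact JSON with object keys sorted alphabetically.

Answer: {"j":{"edx":52,"jn":33},"nfr":{"a":[71,8,34],"bi":83,"bm":[45,56,59,35,24],"ms":{"bg":86,"dq":89}},"pu":[[7,76,89],65,43,18,[71,44,72,19,83,50],{"c":65,"db":57,"ec":40,"n":5}],"uud":55}

Derivation:
After op 1 (replace /uud/2/0 53): {"j":{"edx":[70,50,2,25,76],"jn":[60,86]},"nfr":{"a":[71,8,34],"bi":[27,5,69],"bm":[45,56,98,35,24],"ms":{"bg":86,"dq":89}},"pu":[[95,83,58,80,86],[7,75,89],[44,72,19,83,50],{"c":56,"db":57,"ec":40,"n":5}],"uud":[[30,13,82],[6,48],[53,7,69]]}
After op 2 (replace /uud 55): {"j":{"edx":[70,50,2,25,76],"jn":[60,86]},"nfr":{"a":[71,8,34],"bi":[27,5,69],"bm":[45,56,98,35,24],"ms":{"bg":86,"dq":89}},"pu":[[95,83,58,80,86],[7,75,89],[44,72,19,83,50],{"c":56,"db":57,"ec":40,"n":5}],"uud":55}
After op 3 (remove /pu/0): {"j":{"edx":[70,50,2,25,76],"jn":[60,86]},"nfr":{"a":[71,8,34],"bi":[27,5,69],"bm":[45,56,98,35,24],"ms":{"bg":86,"dq":89}},"pu":[[7,75,89],[44,72,19,83,50],{"c":56,"db":57,"ec":40,"n":5}],"uud":55}
After op 4 (add /j/edx/2 43): {"j":{"edx":[70,50,43,2,25,76],"jn":[60,86]},"nfr":{"a":[71,8,34],"bi":[27,5,69],"bm":[45,56,98,35,24],"ms":{"bg":86,"dq":89}},"pu":[[7,75,89],[44,72,19,83,50],{"c":56,"db":57,"ec":40,"n":5}],"uud":55}
After op 5 (replace /nfr/bm/2 59): {"j":{"edx":[70,50,43,2,25,76],"jn":[60,86]},"nfr":{"a":[71,8,34],"bi":[27,5,69],"bm":[45,56,59,35,24],"ms":{"bg":86,"dq":89}},"pu":[[7,75,89],[44,72,19,83,50],{"c":56,"db":57,"ec":40,"n":5}],"uud":55}
After op 6 (replace /j/edx/0 48): {"j":{"edx":[48,50,43,2,25,76],"jn":[60,86]},"nfr":{"a":[71,8,34],"bi":[27,5,69],"bm":[45,56,59,35,24],"ms":{"bg":86,"dq":89}},"pu":[[7,75,89],[44,72,19,83,50],{"c":56,"db":57,"ec":40,"n":5}],"uud":55}
After op 7 (add /e 44): {"e":44,"j":{"edx":[48,50,43,2,25,76],"jn":[60,86]},"nfr":{"a":[71,8,34],"bi":[27,5,69],"bm":[45,56,59,35,24],"ms":{"bg":86,"dq":89}},"pu":[[7,75,89],[44,72,19,83,50],{"c":56,"db":57,"ec":40,"n":5}],"uud":55}
After op 8 (remove /j/edx/3): {"e":44,"j":{"edx":[48,50,43,25,76],"jn":[60,86]},"nfr":{"a":[71,8,34],"bi":[27,5,69],"bm":[45,56,59,35,24],"ms":{"bg":86,"dq":89}},"pu":[[7,75,89],[44,72,19,83,50],{"c":56,"db":57,"ec":40,"n":5}],"uud":55}
After op 9 (add /pu/2/c 65): {"e":44,"j":{"edx":[48,50,43,25,76],"jn":[60,86]},"nfr":{"a":[71,8,34],"bi":[27,5,69],"bm":[45,56,59,35,24],"ms":{"bg":86,"dq":89}},"pu":[[7,75,89],[44,72,19,83,50],{"c":65,"db":57,"ec":40,"n":5}],"uud":55}
After op 10 (replace /j/edx/3 57): {"e":44,"j":{"edx":[48,50,43,57,76],"jn":[60,86]},"nfr":{"a":[71,8,34],"bi":[27,5,69],"bm":[45,56,59,35,24],"ms":{"bg":86,"dq":89}},"pu":[[7,75,89],[44,72,19,83,50],{"c":65,"db":57,"ec":40,"n":5}],"uud":55}
After op 11 (replace /nfr/bi 83): {"e":44,"j":{"edx":[48,50,43,57,76],"jn":[60,86]},"nfr":{"a":[71,8,34],"bi":83,"bm":[45,56,59,35,24],"ms":{"bg":86,"dq":89}},"pu":[[7,75,89],[44,72,19,83,50],{"c":65,"db":57,"ec":40,"n":5}],"uud":55}
After op 12 (add /pu/1 18): {"e":44,"j":{"edx":[48,50,43,57,76],"jn":[60,86]},"nfr":{"a":[71,8,34],"bi":83,"bm":[45,56,59,35,24],"ms":{"bg":86,"dq":89}},"pu":[[7,75,89],18,[44,72,19,83,50],{"c":65,"db":57,"ec":40,"n":5}],"uud":55}
After op 13 (add /pu/2/0 71): {"e":44,"j":{"edx":[48,50,43,57,76],"jn":[60,86]},"nfr":{"a":[71,8,34],"bi":83,"bm":[45,56,59,35,24],"ms":{"bg":86,"dq":89}},"pu":[[7,75,89],18,[71,44,72,19,83,50],{"c":65,"db":57,"ec":40,"n":5}],"uud":55}
After op 14 (add /pu/1 43): {"e":44,"j":{"edx":[48,50,43,57,76],"jn":[60,86]},"nfr":{"a":[71,8,34],"bi":83,"bm":[45,56,59,35,24],"ms":{"bg":86,"dq":89}},"pu":[[7,75,89],43,18,[71,44,72,19,83,50],{"c":65,"db":57,"ec":40,"n":5}],"uud":55}
After op 15 (replace /j/jn 33): {"e":44,"j":{"edx":[48,50,43,57,76],"jn":33},"nfr":{"a":[71,8,34],"bi":83,"bm":[45,56,59,35,24],"ms":{"bg":86,"dq":89}},"pu":[[7,75,89],43,18,[71,44,72,19,83,50],{"c":65,"db":57,"ec":40,"n":5}],"uud":55}
After op 16 (add /pu/1 65): {"e":44,"j":{"edx":[48,50,43,57,76],"jn":33},"nfr":{"a":[71,8,34],"bi":83,"bm":[45,56,59,35,24],"ms":{"bg":86,"dq":89}},"pu":[[7,75,89],65,43,18,[71,44,72,19,83,50],{"c":65,"db":57,"ec":40,"n":5}],"uud":55}
After op 17 (remove /e): {"j":{"edx":[48,50,43,57,76],"jn":33},"nfr":{"a":[71,8,34],"bi":83,"bm":[45,56,59,35,24],"ms":{"bg":86,"dq":89}},"pu":[[7,75,89],65,43,18,[71,44,72,19,83,50],{"c":65,"db":57,"ec":40,"n":5}],"uud":55}
After op 18 (replace /pu/0/1 76): {"j":{"edx":[48,50,43,57,76],"jn":33},"nfr":{"a":[71,8,34],"bi":83,"bm":[45,56,59,35,24],"ms":{"bg":86,"dq":89}},"pu":[[7,76,89],65,43,18,[71,44,72,19,83,50],{"c":65,"db":57,"ec":40,"n":5}],"uud":55}
After op 19 (add /j/edx 52): {"j":{"edx":52,"jn":33},"nfr":{"a":[71,8,34],"bi":83,"bm":[45,56,59,35,24],"ms":{"bg":86,"dq":89}},"pu":[[7,76,89],65,43,18,[71,44,72,19,83,50],{"c":65,"db":57,"ec":40,"n":5}],"uud":55}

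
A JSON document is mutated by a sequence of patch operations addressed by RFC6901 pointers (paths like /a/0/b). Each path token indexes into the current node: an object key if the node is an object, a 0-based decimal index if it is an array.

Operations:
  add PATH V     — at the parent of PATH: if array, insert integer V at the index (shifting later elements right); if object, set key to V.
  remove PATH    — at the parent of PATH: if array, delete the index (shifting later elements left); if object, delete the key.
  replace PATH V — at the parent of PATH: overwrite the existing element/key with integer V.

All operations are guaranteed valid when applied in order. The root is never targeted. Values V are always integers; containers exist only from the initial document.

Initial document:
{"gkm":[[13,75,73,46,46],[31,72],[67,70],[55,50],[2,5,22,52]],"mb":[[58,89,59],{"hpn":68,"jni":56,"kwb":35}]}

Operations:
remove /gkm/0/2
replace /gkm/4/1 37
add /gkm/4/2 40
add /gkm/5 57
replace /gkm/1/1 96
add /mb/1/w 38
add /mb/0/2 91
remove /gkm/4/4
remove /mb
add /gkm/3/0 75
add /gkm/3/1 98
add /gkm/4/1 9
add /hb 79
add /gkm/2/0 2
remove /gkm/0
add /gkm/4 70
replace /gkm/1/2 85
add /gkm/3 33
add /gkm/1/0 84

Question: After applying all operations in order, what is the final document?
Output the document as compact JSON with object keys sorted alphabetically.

Answer: {"gkm":[[31,96],[84,2,67,85],[75,98,55,50],33,[2,9,37,40,22],70,57],"hb":79}

Derivation:
After op 1 (remove /gkm/0/2): {"gkm":[[13,75,46,46],[31,72],[67,70],[55,50],[2,5,22,52]],"mb":[[58,89,59],{"hpn":68,"jni":56,"kwb":35}]}
After op 2 (replace /gkm/4/1 37): {"gkm":[[13,75,46,46],[31,72],[67,70],[55,50],[2,37,22,52]],"mb":[[58,89,59],{"hpn":68,"jni":56,"kwb":35}]}
After op 3 (add /gkm/4/2 40): {"gkm":[[13,75,46,46],[31,72],[67,70],[55,50],[2,37,40,22,52]],"mb":[[58,89,59],{"hpn":68,"jni":56,"kwb":35}]}
After op 4 (add /gkm/5 57): {"gkm":[[13,75,46,46],[31,72],[67,70],[55,50],[2,37,40,22,52],57],"mb":[[58,89,59],{"hpn":68,"jni":56,"kwb":35}]}
After op 5 (replace /gkm/1/1 96): {"gkm":[[13,75,46,46],[31,96],[67,70],[55,50],[2,37,40,22,52],57],"mb":[[58,89,59],{"hpn":68,"jni":56,"kwb":35}]}
After op 6 (add /mb/1/w 38): {"gkm":[[13,75,46,46],[31,96],[67,70],[55,50],[2,37,40,22,52],57],"mb":[[58,89,59],{"hpn":68,"jni":56,"kwb":35,"w":38}]}
After op 7 (add /mb/0/2 91): {"gkm":[[13,75,46,46],[31,96],[67,70],[55,50],[2,37,40,22,52],57],"mb":[[58,89,91,59],{"hpn":68,"jni":56,"kwb":35,"w":38}]}
After op 8 (remove /gkm/4/4): {"gkm":[[13,75,46,46],[31,96],[67,70],[55,50],[2,37,40,22],57],"mb":[[58,89,91,59],{"hpn":68,"jni":56,"kwb":35,"w":38}]}
After op 9 (remove /mb): {"gkm":[[13,75,46,46],[31,96],[67,70],[55,50],[2,37,40,22],57]}
After op 10 (add /gkm/3/0 75): {"gkm":[[13,75,46,46],[31,96],[67,70],[75,55,50],[2,37,40,22],57]}
After op 11 (add /gkm/3/1 98): {"gkm":[[13,75,46,46],[31,96],[67,70],[75,98,55,50],[2,37,40,22],57]}
After op 12 (add /gkm/4/1 9): {"gkm":[[13,75,46,46],[31,96],[67,70],[75,98,55,50],[2,9,37,40,22],57]}
After op 13 (add /hb 79): {"gkm":[[13,75,46,46],[31,96],[67,70],[75,98,55,50],[2,9,37,40,22],57],"hb":79}
After op 14 (add /gkm/2/0 2): {"gkm":[[13,75,46,46],[31,96],[2,67,70],[75,98,55,50],[2,9,37,40,22],57],"hb":79}
After op 15 (remove /gkm/0): {"gkm":[[31,96],[2,67,70],[75,98,55,50],[2,9,37,40,22],57],"hb":79}
After op 16 (add /gkm/4 70): {"gkm":[[31,96],[2,67,70],[75,98,55,50],[2,9,37,40,22],70,57],"hb":79}
After op 17 (replace /gkm/1/2 85): {"gkm":[[31,96],[2,67,85],[75,98,55,50],[2,9,37,40,22],70,57],"hb":79}
After op 18 (add /gkm/3 33): {"gkm":[[31,96],[2,67,85],[75,98,55,50],33,[2,9,37,40,22],70,57],"hb":79}
After op 19 (add /gkm/1/0 84): {"gkm":[[31,96],[84,2,67,85],[75,98,55,50],33,[2,9,37,40,22],70,57],"hb":79}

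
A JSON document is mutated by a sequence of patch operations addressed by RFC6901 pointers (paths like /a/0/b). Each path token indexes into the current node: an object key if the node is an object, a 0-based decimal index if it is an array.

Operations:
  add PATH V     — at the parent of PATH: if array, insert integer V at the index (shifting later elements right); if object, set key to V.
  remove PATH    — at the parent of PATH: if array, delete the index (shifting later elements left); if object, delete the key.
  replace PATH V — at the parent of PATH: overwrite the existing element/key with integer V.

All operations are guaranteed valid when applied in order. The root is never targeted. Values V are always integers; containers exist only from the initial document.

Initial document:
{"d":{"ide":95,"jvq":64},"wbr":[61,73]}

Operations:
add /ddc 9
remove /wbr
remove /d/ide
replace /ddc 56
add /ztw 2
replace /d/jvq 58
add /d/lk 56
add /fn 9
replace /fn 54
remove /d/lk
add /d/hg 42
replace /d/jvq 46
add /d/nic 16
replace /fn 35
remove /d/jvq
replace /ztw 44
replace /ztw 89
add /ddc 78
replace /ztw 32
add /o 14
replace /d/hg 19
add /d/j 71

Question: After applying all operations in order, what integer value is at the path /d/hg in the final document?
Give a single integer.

Answer: 19

Derivation:
After op 1 (add /ddc 9): {"d":{"ide":95,"jvq":64},"ddc":9,"wbr":[61,73]}
After op 2 (remove /wbr): {"d":{"ide":95,"jvq":64},"ddc":9}
After op 3 (remove /d/ide): {"d":{"jvq":64},"ddc":9}
After op 4 (replace /ddc 56): {"d":{"jvq":64},"ddc":56}
After op 5 (add /ztw 2): {"d":{"jvq":64},"ddc":56,"ztw":2}
After op 6 (replace /d/jvq 58): {"d":{"jvq":58},"ddc":56,"ztw":2}
After op 7 (add /d/lk 56): {"d":{"jvq":58,"lk":56},"ddc":56,"ztw":2}
After op 8 (add /fn 9): {"d":{"jvq":58,"lk":56},"ddc":56,"fn":9,"ztw":2}
After op 9 (replace /fn 54): {"d":{"jvq":58,"lk":56},"ddc":56,"fn":54,"ztw":2}
After op 10 (remove /d/lk): {"d":{"jvq":58},"ddc":56,"fn":54,"ztw":2}
After op 11 (add /d/hg 42): {"d":{"hg":42,"jvq":58},"ddc":56,"fn":54,"ztw":2}
After op 12 (replace /d/jvq 46): {"d":{"hg":42,"jvq":46},"ddc":56,"fn":54,"ztw":2}
After op 13 (add /d/nic 16): {"d":{"hg":42,"jvq":46,"nic":16},"ddc":56,"fn":54,"ztw":2}
After op 14 (replace /fn 35): {"d":{"hg":42,"jvq":46,"nic":16},"ddc":56,"fn":35,"ztw":2}
After op 15 (remove /d/jvq): {"d":{"hg":42,"nic":16},"ddc":56,"fn":35,"ztw":2}
After op 16 (replace /ztw 44): {"d":{"hg":42,"nic":16},"ddc":56,"fn":35,"ztw":44}
After op 17 (replace /ztw 89): {"d":{"hg":42,"nic":16},"ddc":56,"fn":35,"ztw":89}
After op 18 (add /ddc 78): {"d":{"hg":42,"nic":16},"ddc":78,"fn":35,"ztw":89}
After op 19 (replace /ztw 32): {"d":{"hg":42,"nic":16},"ddc":78,"fn":35,"ztw":32}
After op 20 (add /o 14): {"d":{"hg":42,"nic":16},"ddc":78,"fn":35,"o":14,"ztw":32}
After op 21 (replace /d/hg 19): {"d":{"hg":19,"nic":16},"ddc":78,"fn":35,"o":14,"ztw":32}
After op 22 (add /d/j 71): {"d":{"hg":19,"j":71,"nic":16},"ddc":78,"fn":35,"o":14,"ztw":32}
Value at /d/hg: 19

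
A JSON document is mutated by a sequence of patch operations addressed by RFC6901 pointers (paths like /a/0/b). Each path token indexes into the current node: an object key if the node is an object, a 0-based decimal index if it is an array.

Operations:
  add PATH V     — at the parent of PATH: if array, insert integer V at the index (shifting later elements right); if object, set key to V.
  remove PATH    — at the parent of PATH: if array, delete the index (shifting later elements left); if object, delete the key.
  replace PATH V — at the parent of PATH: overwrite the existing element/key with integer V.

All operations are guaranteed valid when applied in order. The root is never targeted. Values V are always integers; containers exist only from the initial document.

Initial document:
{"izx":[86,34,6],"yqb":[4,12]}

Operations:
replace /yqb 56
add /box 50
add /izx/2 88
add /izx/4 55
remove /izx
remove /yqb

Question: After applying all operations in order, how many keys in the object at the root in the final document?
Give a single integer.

Answer: 1

Derivation:
After op 1 (replace /yqb 56): {"izx":[86,34,6],"yqb":56}
After op 2 (add /box 50): {"box":50,"izx":[86,34,6],"yqb":56}
After op 3 (add /izx/2 88): {"box":50,"izx":[86,34,88,6],"yqb":56}
After op 4 (add /izx/4 55): {"box":50,"izx":[86,34,88,6,55],"yqb":56}
After op 5 (remove /izx): {"box":50,"yqb":56}
After op 6 (remove /yqb): {"box":50}
Size at the root: 1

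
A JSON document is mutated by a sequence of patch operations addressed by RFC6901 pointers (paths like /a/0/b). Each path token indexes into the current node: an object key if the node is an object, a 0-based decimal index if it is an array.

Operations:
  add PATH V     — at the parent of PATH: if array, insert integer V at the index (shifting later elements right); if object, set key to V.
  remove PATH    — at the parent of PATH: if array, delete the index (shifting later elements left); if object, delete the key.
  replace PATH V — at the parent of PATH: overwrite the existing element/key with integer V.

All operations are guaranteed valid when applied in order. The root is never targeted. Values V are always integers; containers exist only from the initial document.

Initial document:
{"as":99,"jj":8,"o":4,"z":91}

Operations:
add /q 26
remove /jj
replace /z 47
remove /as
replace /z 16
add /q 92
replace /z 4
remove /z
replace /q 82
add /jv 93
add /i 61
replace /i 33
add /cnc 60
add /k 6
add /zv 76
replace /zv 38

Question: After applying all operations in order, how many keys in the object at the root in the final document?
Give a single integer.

After op 1 (add /q 26): {"as":99,"jj":8,"o":4,"q":26,"z":91}
After op 2 (remove /jj): {"as":99,"o":4,"q":26,"z":91}
After op 3 (replace /z 47): {"as":99,"o":4,"q":26,"z":47}
After op 4 (remove /as): {"o":4,"q":26,"z":47}
After op 5 (replace /z 16): {"o":4,"q":26,"z":16}
After op 6 (add /q 92): {"o":4,"q":92,"z":16}
After op 7 (replace /z 4): {"o":4,"q":92,"z":4}
After op 8 (remove /z): {"o":4,"q":92}
After op 9 (replace /q 82): {"o":4,"q":82}
After op 10 (add /jv 93): {"jv":93,"o":4,"q":82}
After op 11 (add /i 61): {"i":61,"jv":93,"o":4,"q":82}
After op 12 (replace /i 33): {"i":33,"jv":93,"o":4,"q":82}
After op 13 (add /cnc 60): {"cnc":60,"i":33,"jv":93,"o":4,"q":82}
After op 14 (add /k 6): {"cnc":60,"i":33,"jv":93,"k":6,"o":4,"q":82}
After op 15 (add /zv 76): {"cnc":60,"i":33,"jv":93,"k":6,"o":4,"q":82,"zv":76}
After op 16 (replace /zv 38): {"cnc":60,"i":33,"jv":93,"k":6,"o":4,"q":82,"zv":38}
Size at the root: 7

Answer: 7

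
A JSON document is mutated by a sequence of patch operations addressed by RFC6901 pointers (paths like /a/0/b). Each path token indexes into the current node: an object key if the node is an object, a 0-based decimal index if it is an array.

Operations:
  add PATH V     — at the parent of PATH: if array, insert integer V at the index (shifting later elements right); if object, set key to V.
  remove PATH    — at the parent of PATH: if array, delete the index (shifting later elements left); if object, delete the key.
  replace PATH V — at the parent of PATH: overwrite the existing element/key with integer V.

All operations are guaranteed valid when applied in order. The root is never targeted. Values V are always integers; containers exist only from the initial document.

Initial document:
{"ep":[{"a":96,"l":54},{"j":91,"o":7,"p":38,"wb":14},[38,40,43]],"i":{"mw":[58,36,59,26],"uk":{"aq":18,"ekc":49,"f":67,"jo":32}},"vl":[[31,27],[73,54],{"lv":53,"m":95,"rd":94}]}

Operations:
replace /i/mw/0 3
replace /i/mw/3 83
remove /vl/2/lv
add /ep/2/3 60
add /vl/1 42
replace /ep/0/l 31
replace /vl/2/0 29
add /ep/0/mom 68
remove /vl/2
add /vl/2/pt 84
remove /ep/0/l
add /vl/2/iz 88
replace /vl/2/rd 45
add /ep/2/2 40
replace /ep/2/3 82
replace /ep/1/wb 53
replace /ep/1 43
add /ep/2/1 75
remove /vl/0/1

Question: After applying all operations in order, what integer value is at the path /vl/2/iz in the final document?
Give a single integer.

Answer: 88

Derivation:
After op 1 (replace /i/mw/0 3): {"ep":[{"a":96,"l":54},{"j":91,"o":7,"p":38,"wb":14},[38,40,43]],"i":{"mw":[3,36,59,26],"uk":{"aq":18,"ekc":49,"f":67,"jo":32}},"vl":[[31,27],[73,54],{"lv":53,"m":95,"rd":94}]}
After op 2 (replace /i/mw/3 83): {"ep":[{"a":96,"l":54},{"j":91,"o":7,"p":38,"wb":14},[38,40,43]],"i":{"mw":[3,36,59,83],"uk":{"aq":18,"ekc":49,"f":67,"jo":32}},"vl":[[31,27],[73,54],{"lv":53,"m":95,"rd":94}]}
After op 3 (remove /vl/2/lv): {"ep":[{"a":96,"l":54},{"j":91,"o":7,"p":38,"wb":14},[38,40,43]],"i":{"mw":[3,36,59,83],"uk":{"aq":18,"ekc":49,"f":67,"jo":32}},"vl":[[31,27],[73,54],{"m":95,"rd":94}]}
After op 4 (add /ep/2/3 60): {"ep":[{"a":96,"l":54},{"j":91,"o":7,"p":38,"wb":14},[38,40,43,60]],"i":{"mw":[3,36,59,83],"uk":{"aq":18,"ekc":49,"f":67,"jo":32}},"vl":[[31,27],[73,54],{"m":95,"rd":94}]}
After op 5 (add /vl/1 42): {"ep":[{"a":96,"l":54},{"j":91,"o":7,"p":38,"wb":14},[38,40,43,60]],"i":{"mw":[3,36,59,83],"uk":{"aq":18,"ekc":49,"f":67,"jo":32}},"vl":[[31,27],42,[73,54],{"m":95,"rd":94}]}
After op 6 (replace /ep/0/l 31): {"ep":[{"a":96,"l":31},{"j":91,"o":7,"p":38,"wb":14},[38,40,43,60]],"i":{"mw":[3,36,59,83],"uk":{"aq":18,"ekc":49,"f":67,"jo":32}},"vl":[[31,27],42,[73,54],{"m":95,"rd":94}]}
After op 7 (replace /vl/2/0 29): {"ep":[{"a":96,"l":31},{"j":91,"o":7,"p":38,"wb":14},[38,40,43,60]],"i":{"mw":[3,36,59,83],"uk":{"aq":18,"ekc":49,"f":67,"jo":32}},"vl":[[31,27],42,[29,54],{"m":95,"rd":94}]}
After op 8 (add /ep/0/mom 68): {"ep":[{"a":96,"l":31,"mom":68},{"j":91,"o":7,"p":38,"wb":14},[38,40,43,60]],"i":{"mw":[3,36,59,83],"uk":{"aq":18,"ekc":49,"f":67,"jo":32}},"vl":[[31,27],42,[29,54],{"m":95,"rd":94}]}
After op 9 (remove /vl/2): {"ep":[{"a":96,"l":31,"mom":68},{"j":91,"o":7,"p":38,"wb":14},[38,40,43,60]],"i":{"mw":[3,36,59,83],"uk":{"aq":18,"ekc":49,"f":67,"jo":32}},"vl":[[31,27],42,{"m":95,"rd":94}]}
After op 10 (add /vl/2/pt 84): {"ep":[{"a":96,"l":31,"mom":68},{"j":91,"o":7,"p":38,"wb":14},[38,40,43,60]],"i":{"mw":[3,36,59,83],"uk":{"aq":18,"ekc":49,"f":67,"jo":32}},"vl":[[31,27],42,{"m":95,"pt":84,"rd":94}]}
After op 11 (remove /ep/0/l): {"ep":[{"a":96,"mom":68},{"j":91,"o":7,"p":38,"wb":14},[38,40,43,60]],"i":{"mw":[3,36,59,83],"uk":{"aq":18,"ekc":49,"f":67,"jo":32}},"vl":[[31,27],42,{"m":95,"pt":84,"rd":94}]}
After op 12 (add /vl/2/iz 88): {"ep":[{"a":96,"mom":68},{"j":91,"o":7,"p":38,"wb":14},[38,40,43,60]],"i":{"mw":[3,36,59,83],"uk":{"aq":18,"ekc":49,"f":67,"jo":32}},"vl":[[31,27],42,{"iz":88,"m":95,"pt":84,"rd":94}]}
After op 13 (replace /vl/2/rd 45): {"ep":[{"a":96,"mom":68},{"j":91,"o":7,"p":38,"wb":14},[38,40,43,60]],"i":{"mw":[3,36,59,83],"uk":{"aq":18,"ekc":49,"f":67,"jo":32}},"vl":[[31,27],42,{"iz":88,"m":95,"pt":84,"rd":45}]}
After op 14 (add /ep/2/2 40): {"ep":[{"a":96,"mom":68},{"j":91,"o":7,"p":38,"wb":14},[38,40,40,43,60]],"i":{"mw":[3,36,59,83],"uk":{"aq":18,"ekc":49,"f":67,"jo":32}},"vl":[[31,27],42,{"iz":88,"m":95,"pt":84,"rd":45}]}
After op 15 (replace /ep/2/3 82): {"ep":[{"a":96,"mom":68},{"j":91,"o":7,"p":38,"wb":14},[38,40,40,82,60]],"i":{"mw":[3,36,59,83],"uk":{"aq":18,"ekc":49,"f":67,"jo":32}},"vl":[[31,27],42,{"iz":88,"m":95,"pt":84,"rd":45}]}
After op 16 (replace /ep/1/wb 53): {"ep":[{"a":96,"mom":68},{"j":91,"o":7,"p":38,"wb":53},[38,40,40,82,60]],"i":{"mw":[3,36,59,83],"uk":{"aq":18,"ekc":49,"f":67,"jo":32}},"vl":[[31,27],42,{"iz":88,"m":95,"pt":84,"rd":45}]}
After op 17 (replace /ep/1 43): {"ep":[{"a":96,"mom":68},43,[38,40,40,82,60]],"i":{"mw":[3,36,59,83],"uk":{"aq":18,"ekc":49,"f":67,"jo":32}},"vl":[[31,27],42,{"iz":88,"m":95,"pt":84,"rd":45}]}
After op 18 (add /ep/2/1 75): {"ep":[{"a":96,"mom":68},43,[38,75,40,40,82,60]],"i":{"mw":[3,36,59,83],"uk":{"aq":18,"ekc":49,"f":67,"jo":32}},"vl":[[31,27],42,{"iz":88,"m":95,"pt":84,"rd":45}]}
After op 19 (remove /vl/0/1): {"ep":[{"a":96,"mom":68},43,[38,75,40,40,82,60]],"i":{"mw":[3,36,59,83],"uk":{"aq":18,"ekc":49,"f":67,"jo":32}},"vl":[[31],42,{"iz":88,"m":95,"pt":84,"rd":45}]}
Value at /vl/2/iz: 88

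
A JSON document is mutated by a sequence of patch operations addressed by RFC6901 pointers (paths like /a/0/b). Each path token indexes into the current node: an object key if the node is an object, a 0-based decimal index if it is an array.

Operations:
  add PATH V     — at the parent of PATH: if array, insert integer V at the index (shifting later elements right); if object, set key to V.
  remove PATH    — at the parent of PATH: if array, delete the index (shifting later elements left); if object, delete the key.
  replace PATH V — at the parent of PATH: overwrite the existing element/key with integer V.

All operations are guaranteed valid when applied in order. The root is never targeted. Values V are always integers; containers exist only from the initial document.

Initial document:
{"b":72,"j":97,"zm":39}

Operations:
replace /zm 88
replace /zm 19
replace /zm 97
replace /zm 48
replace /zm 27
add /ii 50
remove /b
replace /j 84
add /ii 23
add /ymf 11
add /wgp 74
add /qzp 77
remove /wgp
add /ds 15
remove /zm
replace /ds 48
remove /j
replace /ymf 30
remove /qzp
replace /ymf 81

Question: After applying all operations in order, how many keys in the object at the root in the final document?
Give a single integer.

After op 1 (replace /zm 88): {"b":72,"j":97,"zm":88}
After op 2 (replace /zm 19): {"b":72,"j":97,"zm":19}
After op 3 (replace /zm 97): {"b":72,"j":97,"zm":97}
After op 4 (replace /zm 48): {"b":72,"j":97,"zm":48}
After op 5 (replace /zm 27): {"b":72,"j":97,"zm":27}
After op 6 (add /ii 50): {"b":72,"ii":50,"j":97,"zm":27}
After op 7 (remove /b): {"ii":50,"j":97,"zm":27}
After op 8 (replace /j 84): {"ii":50,"j":84,"zm":27}
After op 9 (add /ii 23): {"ii":23,"j":84,"zm":27}
After op 10 (add /ymf 11): {"ii":23,"j":84,"ymf":11,"zm":27}
After op 11 (add /wgp 74): {"ii":23,"j":84,"wgp":74,"ymf":11,"zm":27}
After op 12 (add /qzp 77): {"ii":23,"j":84,"qzp":77,"wgp":74,"ymf":11,"zm":27}
After op 13 (remove /wgp): {"ii":23,"j":84,"qzp":77,"ymf":11,"zm":27}
After op 14 (add /ds 15): {"ds":15,"ii":23,"j":84,"qzp":77,"ymf":11,"zm":27}
After op 15 (remove /zm): {"ds":15,"ii":23,"j":84,"qzp":77,"ymf":11}
After op 16 (replace /ds 48): {"ds":48,"ii":23,"j":84,"qzp":77,"ymf":11}
After op 17 (remove /j): {"ds":48,"ii":23,"qzp":77,"ymf":11}
After op 18 (replace /ymf 30): {"ds":48,"ii":23,"qzp":77,"ymf":30}
After op 19 (remove /qzp): {"ds":48,"ii":23,"ymf":30}
After op 20 (replace /ymf 81): {"ds":48,"ii":23,"ymf":81}
Size at the root: 3

Answer: 3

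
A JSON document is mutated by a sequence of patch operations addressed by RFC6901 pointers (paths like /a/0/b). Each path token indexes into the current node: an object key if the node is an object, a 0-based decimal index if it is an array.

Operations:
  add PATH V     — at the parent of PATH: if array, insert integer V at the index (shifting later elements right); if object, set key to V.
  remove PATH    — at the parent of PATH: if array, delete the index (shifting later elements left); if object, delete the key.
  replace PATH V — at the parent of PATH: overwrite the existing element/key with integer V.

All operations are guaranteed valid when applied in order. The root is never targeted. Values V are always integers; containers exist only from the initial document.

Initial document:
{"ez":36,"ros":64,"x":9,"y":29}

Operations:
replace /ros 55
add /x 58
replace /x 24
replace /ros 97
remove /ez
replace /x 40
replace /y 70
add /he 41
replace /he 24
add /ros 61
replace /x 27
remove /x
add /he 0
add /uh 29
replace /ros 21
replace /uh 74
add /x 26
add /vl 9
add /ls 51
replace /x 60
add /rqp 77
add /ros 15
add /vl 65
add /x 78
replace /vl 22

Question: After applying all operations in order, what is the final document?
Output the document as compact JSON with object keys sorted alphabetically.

After op 1 (replace /ros 55): {"ez":36,"ros":55,"x":9,"y":29}
After op 2 (add /x 58): {"ez":36,"ros":55,"x":58,"y":29}
After op 3 (replace /x 24): {"ez":36,"ros":55,"x":24,"y":29}
After op 4 (replace /ros 97): {"ez":36,"ros":97,"x":24,"y":29}
After op 5 (remove /ez): {"ros":97,"x":24,"y":29}
After op 6 (replace /x 40): {"ros":97,"x":40,"y":29}
After op 7 (replace /y 70): {"ros":97,"x":40,"y":70}
After op 8 (add /he 41): {"he":41,"ros":97,"x":40,"y":70}
After op 9 (replace /he 24): {"he":24,"ros":97,"x":40,"y":70}
After op 10 (add /ros 61): {"he":24,"ros":61,"x":40,"y":70}
After op 11 (replace /x 27): {"he":24,"ros":61,"x":27,"y":70}
After op 12 (remove /x): {"he":24,"ros":61,"y":70}
After op 13 (add /he 0): {"he":0,"ros":61,"y":70}
After op 14 (add /uh 29): {"he":0,"ros":61,"uh":29,"y":70}
After op 15 (replace /ros 21): {"he":0,"ros":21,"uh":29,"y":70}
After op 16 (replace /uh 74): {"he":0,"ros":21,"uh":74,"y":70}
After op 17 (add /x 26): {"he":0,"ros":21,"uh":74,"x":26,"y":70}
After op 18 (add /vl 9): {"he":0,"ros":21,"uh":74,"vl":9,"x":26,"y":70}
After op 19 (add /ls 51): {"he":0,"ls":51,"ros":21,"uh":74,"vl":9,"x":26,"y":70}
After op 20 (replace /x 60): {"he":0,"ls":51,"ros":21,"uh":74,"vl":9,"x":60,"y":70}
After op 21 (add /rqp 77): {"he":0,"ls":51,"ros":21,"rqp":77,"uh":74,"vl":9,"x":60,"y":70}
After op 22 (add /ros 15): {"he":0,"ls":51,"ros":15,"rqp":77,"uh":74,"vl":9,"x":60,"y":70}
After op 23 (add /vl 65): {"he":0,"ls":51,"ros":15,"rqp":77,"uh":74,"vl":65,"x":60,"y":70}
After op 24 (add /x 78): {"he":0,"ls":51,"ros":15,"rqp":77,"uh":74,"vl":65,"x":78,"y":70}
After op 25 (replace /vl 22): {"he":0,"ls":51,"ros":15,"rqp":77,"uh":74,"vl":22,"x":78,"y":70}

Answer: {"he":0,"ls":51,"ros":15,"rqp":77,"uh":74,"vl":22,"x":78,"y":70}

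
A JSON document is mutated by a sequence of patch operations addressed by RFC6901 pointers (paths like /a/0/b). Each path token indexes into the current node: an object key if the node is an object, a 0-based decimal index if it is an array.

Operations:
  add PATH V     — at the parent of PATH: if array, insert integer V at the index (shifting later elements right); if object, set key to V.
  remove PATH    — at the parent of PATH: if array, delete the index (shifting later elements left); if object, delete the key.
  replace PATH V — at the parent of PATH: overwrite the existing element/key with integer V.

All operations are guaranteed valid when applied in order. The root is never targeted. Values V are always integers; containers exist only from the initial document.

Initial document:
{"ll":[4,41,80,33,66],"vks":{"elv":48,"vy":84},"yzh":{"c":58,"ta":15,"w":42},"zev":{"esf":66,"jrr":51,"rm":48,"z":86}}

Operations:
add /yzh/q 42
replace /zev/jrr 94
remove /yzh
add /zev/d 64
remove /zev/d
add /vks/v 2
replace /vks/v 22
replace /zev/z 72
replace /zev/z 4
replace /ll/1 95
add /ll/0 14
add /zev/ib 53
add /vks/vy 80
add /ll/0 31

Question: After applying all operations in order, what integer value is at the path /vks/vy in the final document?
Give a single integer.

Answer: 80

Derivation:
After op 1 (add /yzh/q 42): {"ll":[4,41,80,33,66],"vks":{"elv":48,"vy":84},"yzh":{"c":58,"q":42,"ta":15,"w":42},"zev":{"esf":66,"jrr":51,"rm":48,"z":86}}
After op 2 (replace /zev/jrr 94): {"ll":[4,41,80,33,66],"vks":{"elv":48,"vy":84},"yzh":{"c":58,"q":42,"ta":15,"w":42},"zev":{"esf":66,"jrr":94,"rm":48,"z":86}}
After op 3 (remove /yzh): {"ll":[4,41,80,33,66],"vks":{"elv":48,"vy":84},"zev":{"esf":66,"jrr":94,"rm":48,"z":86}}
After op 4 (add /zev/d 64): {"ll":[4,41,80,33,66],"vks":{"elv":48,"vy":84},"zev":{"d":64,"esf":66,"jrr":94,"rm":48,"z":86}}
After op 5 (remove /zev/d): {"ll":[4,41,80,33,66],"vks":{"elv":48,"vy":84},"zev":{"esf":66,"jrr":94,"rm":48,"z":86}}
After op 6 (add /vks/v 2): {"ll":[4,41,80,33,66],"vks":{"elv":48,"v":2,"vy":84},"zev":{"esf":66,"jrr":94,"rm":48,"z":86}}
After op 7 (replace /vks/v 22): {"ll":[4,41,80,33,66],"vks":{"elv":48,"v":22,"vy":84},"zev":{"esf":66,"jrr":94,"rm":48,"z":86}}
After op 8 (replace /zev/z 72): {"ll":[4,41,80,33,66],"vks":{"elv":48,"v":22,"vy":84},"zev":{"esf":66,"jrr":94,"rm":48,"z":72}}
After op 9 (replace /zev/z 4): {"ll":[4,41,80,33,66],"vks":{"elv":48,"v":22,"vy":84},"zev":{"esf":66,"jrr":94,"rm":48,"z":4}}
After op 10 (replace /ll/1 95): {"ll":[4,95,80,33,66],"vks":{"elv":48,"v":22,"vy":84},"zev":{"esf":66,"jrr":94,"rm":48,"z":4}}
After op 11 (add /ll/0 14): {"ll":[14,4,95,80,33,66],"vks":{"elv":48,"v":22,"vy":84},"zev":{"esf":66,"jrr":94,"rm":48,"z":4}}
After op 12 (add /zev/ib 53): {"ll":[14,4,95,80,33,66],"vks":{"elv":48,"v":22,"vy":84},"zev":{"esf":66,"ib":53,"jrr":94,"rm":48,"z":4}}
After op 13 (add /vks/vy 80): {"ll":[14,4,95,80,33,66],"vks":{"elv":48,"v":22,"vy":80},"zev":{"esf":66,"ib":53,"jrr":94,"rm":48,"z":4}}
After op 14 (add /ll/0 31): {"ll":[31,14,4,95,80,33,66],"vks":{"elv":48,"v":22,"vy":80},"zev":{"esf":66,"ib":53,"jrr":94,"rm":48,"z":4}}
Value at /vks/vy: 80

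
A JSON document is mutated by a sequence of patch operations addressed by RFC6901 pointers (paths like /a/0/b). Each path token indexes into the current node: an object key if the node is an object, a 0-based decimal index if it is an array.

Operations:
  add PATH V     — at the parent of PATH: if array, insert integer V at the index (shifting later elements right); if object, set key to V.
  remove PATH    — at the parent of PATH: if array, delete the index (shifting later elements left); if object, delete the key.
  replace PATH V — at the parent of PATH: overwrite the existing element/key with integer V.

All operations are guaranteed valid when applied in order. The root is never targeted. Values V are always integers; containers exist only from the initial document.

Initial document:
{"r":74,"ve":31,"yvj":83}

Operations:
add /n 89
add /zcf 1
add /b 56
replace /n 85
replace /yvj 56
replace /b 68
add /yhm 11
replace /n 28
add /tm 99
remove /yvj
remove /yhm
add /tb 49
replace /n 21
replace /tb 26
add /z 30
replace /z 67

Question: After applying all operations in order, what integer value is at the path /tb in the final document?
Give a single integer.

Answer: 26

Derivation:
After op 1 (add /n 89): {"n":89,"r":74,"ve":31,"yvj":83}
After op 2 (add /zcf 1): {"n":89,"r":74,"ve":31,"yvj":83,"zcf":1}
After op 3 (add /b 56): {"b":56,"n":89,"r":74,"ve":31,"yvj":83,"zcf":1}
After op 4 (replace /n 85): {"b":56,"n":85,"r":74,"ve":31,"yvj":83,"zcf":1}
After op 5 (replace /yvj 56): {"b":56,"n":85,"r":74,"ve":31,"yvj":56,"zcf":1}
After op 6 (replace /b 68): {"b":68,"n":85,"r":74,"ve":31,"yvj":56,"zcf":1}
After op 7 (add /yhm 11): {"b":68,"n":85,"r":74,"ve":31,"yhm":11,"yvj":56,"zcf":1}
After op 8 (replace /n 28): {"b":68,"n":28,"r":74,"ve":31,"yhm":11,"yvj":56,"zcf":1}
After op 9 (add /tm 99): {"b":68,"n":28,"r":74,"tm":99,"ve":31,"yhm":11,"yvj":56,"zcf":1}
After op 10 (remove /yvj): {"b":68,"n":28,"r":74,"tm":99,"ve":31,"yhm":11,"zcf":1}
After op 11 (remove /yhm): {"b":68,"n":28,"r":74,"tm":99,"ve":31,"zcf":1}
After op 12 (add /tb 49): {"b":68,"n":28,"r":74,"tb":49,"tm":99,"ve":31,"zcf":1}
After op 13 (replace /n 21): {"b":68,"n":21,"r":74,"tb":49,"tm":99,"ve":31,"zcf":1}
After op 14 (replace /tb 26): {"b":68,"n":21,"r":74,"tb":26,"tm":99,"ve":31,"zcf":1}
After op 15 (add /z 30): {"b":68,"n":21,"r":74,"tb":26,"tm":99,"ve":31,"z":30,"zcf":1}
After op 16 (replace /z 67): {"b":68,"n":21,"r":74,"tb":26,"tm":99,"ve":31,"z":67,"zcf":1}
Value at /tb: 26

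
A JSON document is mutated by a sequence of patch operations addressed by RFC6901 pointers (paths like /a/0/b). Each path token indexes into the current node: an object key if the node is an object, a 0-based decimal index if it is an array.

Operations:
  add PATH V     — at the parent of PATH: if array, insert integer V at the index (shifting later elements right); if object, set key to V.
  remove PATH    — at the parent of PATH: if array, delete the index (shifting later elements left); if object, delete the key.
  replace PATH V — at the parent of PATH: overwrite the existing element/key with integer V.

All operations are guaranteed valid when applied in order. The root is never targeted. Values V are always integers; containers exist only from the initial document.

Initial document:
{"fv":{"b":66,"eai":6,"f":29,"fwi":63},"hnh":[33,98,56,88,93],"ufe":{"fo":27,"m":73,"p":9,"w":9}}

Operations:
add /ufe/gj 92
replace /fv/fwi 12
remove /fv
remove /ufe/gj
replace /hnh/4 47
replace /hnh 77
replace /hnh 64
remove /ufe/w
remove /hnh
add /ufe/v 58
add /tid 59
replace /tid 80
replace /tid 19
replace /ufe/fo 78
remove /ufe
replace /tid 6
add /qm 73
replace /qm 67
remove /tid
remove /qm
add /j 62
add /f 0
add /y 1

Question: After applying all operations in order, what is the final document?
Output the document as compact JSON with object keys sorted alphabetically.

Answer: {"f":0,"j":62,"y":1}

Derivation:
After op 1 (add /ufe/gj 92): {"fv":{"b":66,"eai":6,"f":29,"fwi":63},"hnh":[33,98,56,88,93],"ufe":{"fo":27,"gj":92,"m":73,"p":9,"w":9}}
After op 2 (replace /fv/fwi 12): {"fv":{"b":66,"eai":6,"f":29,"fwi":12},"hnh":[33,98,56,88,93],"ufe":{"fo":27,"gj":92,"m":73,"p":9,"w":9}}
After op 3 (remove /fv): {"hnh":[33,98,56,88,93],"ufe":{"fo":27,"gj":92,"m":73,"p":9,"w":9}}
After op 4 (remove /ufe/gj): {"hnh":[33,98,56,88,93],"ufe":{"fo":27,"m":73,"p":9,"w":9}}
After op 5 (replace /hnh/4 47): {"hnh":[33,98,56,88,47],"ufe":{"fo":27,"m":73,"p":9,"w":9}}
After op 6 (replace /hnh 77): {"hnh":77,"ufe":{"fo":27,"m":73,"p":9,"w":9}}
After op 7 (replace /hnh 64): {"hnh":64,"ufe":{"fo":27,"m":73,"p":9,"w":9}}
After op 8 (remove /ufe/w): {"hnh":64,"ufe":{"fo":27,"m":73,"p":9}}
After op 9 (remove /hnh): {"ufe":{"fo":27,"m":73,"p":9}}
After op 10 (add /ufe/v 58): {"ufe":{"fo":27,"m":73,"p":9,"v":58}}
After op 11 (add /tid 59): {"tid":59,"ufe":{"fo":27,"m":73,"p":9,"v":58}}
After op 12 (replace /tid 80): {"tid":80,"ufe":{"fo":27,"m":73,"p":9,"v":58}}
After op 13 (replace /tid 19): {"tid":19,"ufe":{"fo":27,"m":73,"p":9,"v":58}}
After op 14 (replace /ufe/fo 78): {"tid":19,"ufe":{"fo":78,"m":73,"p":9,"v":58}}
After op 15 (remove /ufe): {"tid":19}
After op 16 (replace /tid 6): {"tid":6}
After op 17 (add /qm 73): {"qm":73,"tid":6}
After op 18 (replace /qm 67): {"qm":67,"tid":6}
After op 19 (remove /tid): {"qm":67}
After op 20 (remove /qm): {}
After op 21 (add /j 62): {"j":62}
After op 22 (add /f 0): {"f":0,"j":62}
After op 23 (add /y 1): {"f":0,"j":62,"y":1}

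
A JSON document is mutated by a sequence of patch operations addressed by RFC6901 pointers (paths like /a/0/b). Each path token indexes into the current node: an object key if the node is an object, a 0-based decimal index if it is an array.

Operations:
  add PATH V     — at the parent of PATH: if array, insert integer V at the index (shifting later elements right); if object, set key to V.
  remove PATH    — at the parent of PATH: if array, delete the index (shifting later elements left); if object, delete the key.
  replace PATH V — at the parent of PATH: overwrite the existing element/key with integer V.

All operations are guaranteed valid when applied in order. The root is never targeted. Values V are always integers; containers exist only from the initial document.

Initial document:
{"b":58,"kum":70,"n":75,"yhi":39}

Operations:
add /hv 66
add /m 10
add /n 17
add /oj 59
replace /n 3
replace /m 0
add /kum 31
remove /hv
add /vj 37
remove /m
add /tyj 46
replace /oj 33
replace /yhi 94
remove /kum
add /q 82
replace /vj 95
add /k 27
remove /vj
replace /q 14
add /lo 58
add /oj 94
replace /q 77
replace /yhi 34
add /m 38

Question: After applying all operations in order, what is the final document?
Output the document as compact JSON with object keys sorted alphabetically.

After op 1 (add /hv 66): {"b":58,"hv":66,"kum":70,"n":75,"yhi":39}
After op 2 (add /m 10): {"b":58,"hv":66,"kum":70,"m":10,"n":75,"yhi":39}
After op 3 (add /n 17): {"b":58,"hv":66,"kum":70,"m":10,"n":17,"yhi":39}
After op 4 (add /oj 59): {"b":58,"hv":66,"kum":70,"m":10,"n":17,"oj":59,"yhi":39}
After op 5 (replace /n 3): {"b":58,"hv":66,"kum":70,"m":10,"n":3,"oj":59,"yhi":39}
After op 6 (replace /m 0): {"b":58,"hv":66,"kum":70,"m":0,"n":3,"oj":59,"yhi":39}
After op 7 (add /kum 31): {"b":58,"hv":66,"kum":31,"m":0,"n":3,"oj":59,"yhi":39}
After op 8 (remove /hv): {"b":58,"kum":31,"m":0,"n":3,"oj":59,"yhi":39}
After op 9 (add /vj 37): {"b":58,"kum":31,"m":0,"n":3,"oj":59,"vj":37,"yhi":39}
After op 10 (remove /m): {"b":58,"kum":31,"n":3,"oj":59,"vj":37,"yhi":39}
After op 11 (add /tyj 46): {"b":58,"kum":31,"n":3,"oj":59,"tyj":46,"vj":37,"yhi":39}
After op 12 (replace /oj 33): {"b":58,"kum":31,"n":3,"oj":33,"tyj":46,"vj":37,"yhi":39}
After op 13 (replace /yhi 94): {"b":58,"kum":31,"n":3,"oj":33,"tyj":46,"vj":37,"yhi":94}
After op 14 (remove /kum): {"b":58,"n":3,"oj":33,"tyj":46,"vj":37,"yhi":94}
After op 15 (add /q 82): {"b":58,"n":3,"oj":33,"q":82,"tyj":46,"vj":37,"yhi":94}
After op 16 (replace /vj 95): {"b":58,"n":3,"oj":33,"q":82,"tyj":46,"vj":95,"yhi":94}
After op 17 (add /k 27): {"b":58,"k":27,"n":3,"oj":33,"q":82,"tyj":46,"vj":95,"yhi":94}
After op 18 (remove /vj): {"b":58,"k":27,"n":3,"oj":33,"q":82,"tyj":46,"yhi":94}
After op 19 (replace /q 14): {"b":58,"k":27,"n":3,"oj":33,"q":14,"tyj":46,"yhi":94}
After op 20 (add /lo 58): {"b":58,"k":27,"lo":58,"n":3,"oj":33,"q":14,"tyj":46,"yhi":94}
After op 21 (add /oj 94): {"b":58,"k":27,"lo":58,"n":3,"oj":94,"q":14,"tyj":46,"yhi":94}
After op 22 (replace /q 77): {"b":58,"k":27,"lo":58,"n":3,"oj":94,"q":77,"tyj":46,"yhi":94}
After op 23 (replace /yhi 34): {"b":58,"k":27,"lo":58,"n":3,"oj":94,"q":77,"tyj":46,"yhi":34}
After op 24 (add /m 38): {"b":58,"k":27,"lo":58,"m":38,"n":3,"oj":94,"q":77,"tyj":46,"yhi":34}

Answer: {"b":58,"k":27,"lo":58,"m":38,"n":3,"oj":94,"q":77,"tyj":46,"yhi":34}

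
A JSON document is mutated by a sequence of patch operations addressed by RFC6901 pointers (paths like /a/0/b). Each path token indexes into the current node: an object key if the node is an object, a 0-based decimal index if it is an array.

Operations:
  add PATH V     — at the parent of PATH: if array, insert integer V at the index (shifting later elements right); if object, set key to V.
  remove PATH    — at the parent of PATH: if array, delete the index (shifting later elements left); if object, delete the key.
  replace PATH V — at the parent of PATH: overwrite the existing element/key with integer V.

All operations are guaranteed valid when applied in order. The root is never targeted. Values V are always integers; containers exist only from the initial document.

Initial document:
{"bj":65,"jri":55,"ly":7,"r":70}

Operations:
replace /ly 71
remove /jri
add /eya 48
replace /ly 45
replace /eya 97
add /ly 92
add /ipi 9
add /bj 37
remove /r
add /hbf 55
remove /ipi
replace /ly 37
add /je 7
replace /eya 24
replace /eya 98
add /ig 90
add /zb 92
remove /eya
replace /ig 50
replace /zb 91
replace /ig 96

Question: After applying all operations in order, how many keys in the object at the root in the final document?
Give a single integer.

Answer: 6

Derivation:
After op 1 (replace /ly 71): {"bj":65,"jri":55,"ly":71,"r":70}
After op 2 (remove /jri): {"bj":65,"ly":71,"r":70}
After op 3 (add /eya 48): {"bj":65,"eya":48,"ly":71,"r":70}
After op 4 (replace /ly 45): {"bj":65,"eya":48,"ly":45,"r":70}
After op 5 (replace /eya 97): {"bj":65,"eya":97,"ly":45,"r":70}
After op 6 (add /ly 92): {"bj":65,"eya":97,"ly":92,"r":70}
After op 7 (add /ipi 9): {"bj":65,"eya":97,"ipi":9,"ly":92,"r":70}
After op 8 (add /bj 37): {"bj":37,"eya":97,"ipi":9,"ly":92,"r":70}
After op 9 (remove /r): {"bj":37,"eya":97,"ipi":9,"ly":92}
After op 10 (add /hbf 55): {"bj":37,"eya":97,"hbf":55,"ipi":9,"ly":92}
After op 11 (remove /ipi): {"bj":37,"eya":97,"hbf":55,"ly":92}
After op 12 (replace /ly 37): {"bj":37,"eya":97,"hbf":55,"ly":37}
After op 13 (add /je 7): {"bj":37,"eya":97,"hbf":55,"je":7,"ly":37}
After op 14 (replace /eya 24): {"bj":37,"eya":24,"hbf":55,"je":7,"ly":37}
After op 15 (replace /eya 98): {"bj":37,"eya":98,"hbf":55,"je":7,"ly":37}
After op 16 (add /ig 90): {"bj":37,"eya":98,"hbf":55,"ig":90,"je":7,"ly":37}
After op 17 (add /zb 92): {"bj":37,"eya":98,"hbf":55,"ig":90,"je":7,"ly":37,"zb":92}
After op 18 (remove /eya): {"bj":37,"hbf":55,"ig":90,"je":7,"ly":37,"zb":92}
After op 19 (replace /ig 50): {"bj":37,"hbf":55,"ig":50,"je":7,"ly":37,"zb":92}
After op 20 (replace /zb 91): {"bj":37,"hbf":55,"ig":50,"je":7,"ly":37,"zb":91}
After op 21 (replace /ig 96): {"bj":37,"hbf":55,"ig":96,"je":7,"ly":37,"zb":91}
Size at the root: 6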